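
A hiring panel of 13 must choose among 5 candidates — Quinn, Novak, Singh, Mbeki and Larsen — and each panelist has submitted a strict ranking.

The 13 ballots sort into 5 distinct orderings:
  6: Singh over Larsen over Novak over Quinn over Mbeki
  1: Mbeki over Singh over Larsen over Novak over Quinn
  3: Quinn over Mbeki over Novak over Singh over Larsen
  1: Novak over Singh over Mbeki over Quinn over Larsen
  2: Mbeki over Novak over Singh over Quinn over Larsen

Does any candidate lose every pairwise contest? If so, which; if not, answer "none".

Head-to-head results (13 committee members):
Quinn vs Novak: 3 to 10, Novak.
Quinn–Singh: Singh 10–3.
Quinn vs Mbeki: Quinn, 9–4.
Quinn vs Larsen: 3+1+2 = 6 for Quinn, 7 for Larsen — Larsen by 7–6.
Novak vs Singh: Singh, 7–6.
Novak vs Mbeki: Novak, 7–6.
Novak–Larsen: Larsen 7–6.
Singh vs Mbeki: 6+1 = 7 for Singh, 6 for Mbeki — Singh by 7–6.
Singh vs Larsen: 6+1+3+1+2 = 13 for Singh, 0 for Larsen — Singh by 13–0.
Mbeki vs Larsen: Mbeki wins 7–6.
Each candidate has at least one pairwise win (Quinn beats Mbeki; Novak beats Quinn; Singh beats Quinn; Mbeki beats Larsen; Larsen beats Quinn) — no Condorcet loser.

none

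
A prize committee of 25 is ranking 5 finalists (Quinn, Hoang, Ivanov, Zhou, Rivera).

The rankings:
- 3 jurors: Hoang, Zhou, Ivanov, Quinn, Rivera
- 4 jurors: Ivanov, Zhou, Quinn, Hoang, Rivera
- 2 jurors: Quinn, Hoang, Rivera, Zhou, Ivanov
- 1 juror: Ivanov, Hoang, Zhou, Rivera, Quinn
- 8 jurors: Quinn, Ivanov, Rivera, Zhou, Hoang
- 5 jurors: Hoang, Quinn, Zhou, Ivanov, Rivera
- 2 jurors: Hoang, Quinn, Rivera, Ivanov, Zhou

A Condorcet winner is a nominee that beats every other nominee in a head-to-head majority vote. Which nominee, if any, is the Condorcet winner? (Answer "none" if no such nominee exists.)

Check each pair by majority over 25 ballots:
Quinn vs Hoang: Quinn is ranked higher on 4+2+8 = 14 ballots, Hoang on 11. Quinn wins 14–11.
Quinn vs Ivanov: 17 to 8, Quinn.
Quinn vs Zhou: Quinn preferred on 2+8+5+2 = 17 ballots; Quinn wins 17–8.
Quinn vs Rivera: Quinn is ranked higher on 3+4+2+8+5+2 = 24 ballots, Rivera on 1. Quinn wins 24–1.
Hoang vs Ivanov: Hoang is ranked higher on 3+2+5+2 = 12 ballots, Ivanov on 13. Ivanov wins 13–12.
Hoang vs Zhou: 13 to 12, Hoang.
Hoang vs Rivera: Hoang preferred on 3+4+2+1+5+2 = 17 ballots; Hoang wins 17–8.
Ivanov vs Zhou: 4+1+8+2 = 15 for Ivanov, 10 for Zhou — Ivanov by 15–10.
Ivanov vs Rivera: Ivanov preferred on 3+4+1+8+5 = 21 ballots; Ivanov wins 21–4.
Zhou vs Rivera: Zhou preferred on 3+4+1+5 = 13 ballots; Zhou wins 13–12.
Only Quinn has no losses; Quinn is the Condorcet winner.

Quinn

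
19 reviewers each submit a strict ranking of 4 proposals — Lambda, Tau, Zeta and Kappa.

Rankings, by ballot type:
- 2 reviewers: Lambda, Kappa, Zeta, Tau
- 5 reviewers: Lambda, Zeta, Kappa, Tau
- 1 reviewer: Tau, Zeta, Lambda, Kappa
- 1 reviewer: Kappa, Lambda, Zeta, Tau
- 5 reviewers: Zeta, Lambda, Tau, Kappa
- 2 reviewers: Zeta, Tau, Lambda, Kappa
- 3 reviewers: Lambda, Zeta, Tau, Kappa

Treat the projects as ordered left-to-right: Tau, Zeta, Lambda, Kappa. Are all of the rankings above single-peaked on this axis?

yes

Axis positions: Tau=1, Zeta=2, Lambda=3, Kappa=4.
Ballot type 1 (peak Lambda at position 3): ranking walks positions 3-4-2-1, expanding outward from the peak — single-peaked.
Ballot type 2 (peak Lambda at position 3): ranking walks positions 3-2-4-1, expanding outward from the peak — single-peaked.
Ballot type 3 (peak Tau at position 1): ranking walks positions 1-2-3-4, expanding outward from the peak — single-peaked.
Ballot type 4 (peak Kappa at position 4): ranking walks positions 4-3-2-1, expanding outward from the peak — single-peaked.
Ballot type 5 (peak Zeta at position 2): ranking walks positions 2-3-1-4, expanding outward from the peak — single-peaked.
Ballot type 6 (peak Zeta at position 2): ranking walks positions 2-1-3-4, expanding outward from the peak — single-peaked.
Ballot type 7 (peak Lambda at position 3): ranking walks positions 3-2-1-4, expanding outward from the peak — single-peaked.
Every ranking is single-peaked on this axis.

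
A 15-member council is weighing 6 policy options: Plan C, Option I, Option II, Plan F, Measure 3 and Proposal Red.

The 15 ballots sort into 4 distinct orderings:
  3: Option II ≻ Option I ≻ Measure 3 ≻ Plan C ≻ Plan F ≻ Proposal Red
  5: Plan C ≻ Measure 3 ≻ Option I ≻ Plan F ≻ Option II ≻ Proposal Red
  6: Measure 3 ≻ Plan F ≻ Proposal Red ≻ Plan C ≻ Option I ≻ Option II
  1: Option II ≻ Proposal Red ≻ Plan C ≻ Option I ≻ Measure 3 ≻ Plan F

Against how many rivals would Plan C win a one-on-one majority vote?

Plan C against each rival (15 council members):
Plan C vs Option I: Plan C is ranked higher on 5+6+1 = 12 ballots, Option I on 3. Plan C wins 12–3.
Plan C–Option II: Plan C 11–4.
Plan C vs Plan F: 9 to 6, Plan C.
Plan C vs Measure 3: Plan C is ranked higher on 5+1 = 6 ballots, Measure 3 on 9. Measure 3 wins 9–6.
Plan C vs Proposal Red: 8 to 7, Plan C.
Plan C beats Option I, Option II, Plan F, Proposal Red; loses to Measure 3 — 4 pairwise wins.

4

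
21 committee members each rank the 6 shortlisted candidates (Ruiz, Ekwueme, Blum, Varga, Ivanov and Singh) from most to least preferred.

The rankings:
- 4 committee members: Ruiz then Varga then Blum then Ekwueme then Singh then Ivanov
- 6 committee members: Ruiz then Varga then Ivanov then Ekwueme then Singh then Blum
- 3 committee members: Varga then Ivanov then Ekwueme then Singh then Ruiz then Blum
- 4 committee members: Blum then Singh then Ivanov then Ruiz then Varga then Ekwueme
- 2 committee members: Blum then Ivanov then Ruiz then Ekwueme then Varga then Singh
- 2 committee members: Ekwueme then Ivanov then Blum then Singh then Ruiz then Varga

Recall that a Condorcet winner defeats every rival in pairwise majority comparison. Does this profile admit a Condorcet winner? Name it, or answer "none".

none

Pairwise majorities:
Ruiz vs Ekwueme: Ruiz is ranked higher on 4+6+4+2 = 16 ballots, Ekwueme on 5. Ruiz wins 16–5.
Ruiz vs Blum: Ruiz is ranked higher on 4+6+3 = 13 ballots, Blum on 8. Ruiz wins 13–8.
Ruiz vs Varga: 18 to 3, Ruiz.
Ruiz vs Ivanov: 4+6 = 10 for Ruiz, 11 for Ivanov — Ivanov by 11–10.
Ruiz vs Singh: 4+6+2 = 12 for Ruiz, 9 for Singh — Ruiz by 12–9.
Ekwueme vs Blum: Ekwueme preferred on 6+3+2 = 11 ballots; Ekwueme wins 11–10.
Ekwueme vs Varga: Ekwueme preferred on 2+2 = 4 ballots; Varga wins 17–4.
Ekwueme vs Ivanov: Ekwueme is ranked higher on 4+2 = 6 ballots, Ivanov on 15. Ivanov wins 15–6.
Ekwueme vs Singh: Ekwueme preferred on 4+6+3+2+2 = 17 ballots; Ekwueme wins 17–4.
Blum vs Varga: 8 to 13, Varga.
Blum vs Ivanov: 4+4+2 = 10 for Blum, 11 for Ivanov — Ivanov by 11–10.
Blum vs Singh: Blum is ranked higher on 4+4+2+2 = 12 ballots, Singh on 9. Blum wins 12–9.
Varga vs Ivanov: Varga preferred on 4+6+3 = 13 ballots; Varga wins 13–8.
Varga vs Singh: Varga preferred on 4+6+3+2 = 15 ballots; Varga wins 15–6.
Ivanov vs Singh: Ivanov preferred on 6+3+2+2 = 13 ballots; Ivanov wins 13–8.
No candidate is unbeaten: Ruiz loses to Ivanov; Ekwueme loses to Ruiz; Blum loses to Ruiz; Varga loses to Ruiz; Ivanov loses to Varga; Singh loses to Ruiz. In particular Ruiz > Varga > Ivanov > Ruiz is a majority cycle — no Condorcet winner exists.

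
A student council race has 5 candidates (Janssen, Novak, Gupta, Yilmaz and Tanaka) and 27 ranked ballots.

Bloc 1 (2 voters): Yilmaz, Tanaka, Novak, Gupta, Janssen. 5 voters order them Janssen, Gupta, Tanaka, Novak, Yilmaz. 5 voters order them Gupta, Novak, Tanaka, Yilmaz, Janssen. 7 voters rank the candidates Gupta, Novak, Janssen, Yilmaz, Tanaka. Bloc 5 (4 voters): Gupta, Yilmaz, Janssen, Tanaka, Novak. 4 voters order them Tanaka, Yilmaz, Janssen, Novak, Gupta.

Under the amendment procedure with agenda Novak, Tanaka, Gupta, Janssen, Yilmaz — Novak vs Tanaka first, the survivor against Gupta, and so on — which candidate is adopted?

Gupta

Round 1: Novak vs Tanaka — 12–15, Tanaka advances.
Round 2: Tanaka vs Gupta — 6–21, Gupta advances.
Round 3: Gupta vs Janssen — 18–9, Gupta advances.
Round 4: Gupta vs Yilmaz — 21–6, Gupta advances.
Gupta survives the agenda.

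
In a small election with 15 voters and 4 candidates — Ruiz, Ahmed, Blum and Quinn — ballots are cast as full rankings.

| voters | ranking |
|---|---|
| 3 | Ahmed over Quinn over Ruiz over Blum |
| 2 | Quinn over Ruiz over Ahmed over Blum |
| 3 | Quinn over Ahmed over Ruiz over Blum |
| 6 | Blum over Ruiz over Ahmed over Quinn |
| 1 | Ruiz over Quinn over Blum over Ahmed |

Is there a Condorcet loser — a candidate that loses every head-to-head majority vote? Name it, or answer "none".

Head-to-head results (15 voters):
Ruiz vs Ahmed: 9 to 6, Ruiz.
Ruiz vs Blum: Ruiz wins 9–6.
Ruiz vs Quinn: 7 to 8, Quinn.
Ahmed–Blum: Ahmed 8–7.
Ahmed vs Quinn: Ahmed is ranked higher on 3+6 = 9 ballots, Quinn on 6. Ahmed wins 9–6.
Blum vs Quinn: Quinn, 9–6.
Blum is beaten in every head-to-head and is the Condorcet loser.

Blum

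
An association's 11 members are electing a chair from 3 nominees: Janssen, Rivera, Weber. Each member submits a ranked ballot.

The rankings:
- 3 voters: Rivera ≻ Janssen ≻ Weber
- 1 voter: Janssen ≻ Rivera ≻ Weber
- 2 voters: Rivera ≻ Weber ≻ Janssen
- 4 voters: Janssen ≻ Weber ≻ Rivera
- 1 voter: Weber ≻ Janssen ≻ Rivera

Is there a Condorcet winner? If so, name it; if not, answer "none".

Head-to-head results (11 voters):
Janssen vs Rivera: Janssen preferred on 1+4+1 = 6 ballots; Janssen wins 6–5.
Janssen vs Weber: 3+1+4 = 8 for Janssen, 3 for Weber — Janssen by 8–3.
Rivera vs Weber: 6 to 5, Rivera.
Janssen wins every pairwise contest, so Janssen is the Condorcet winner.

Janssen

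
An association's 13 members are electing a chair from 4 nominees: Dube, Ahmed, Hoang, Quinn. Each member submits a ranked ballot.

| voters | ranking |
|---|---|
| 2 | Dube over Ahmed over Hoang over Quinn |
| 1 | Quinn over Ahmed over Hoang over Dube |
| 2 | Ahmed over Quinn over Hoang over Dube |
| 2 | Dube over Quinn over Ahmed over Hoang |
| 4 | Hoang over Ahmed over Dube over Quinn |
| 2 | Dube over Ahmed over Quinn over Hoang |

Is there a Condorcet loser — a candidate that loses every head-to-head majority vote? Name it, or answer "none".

Pairwise majorities:
Dube vs Ahmed: Ahmed, 7–6.
Dube vs Hoang: Hoang wins 7–6.
Dube vs Quinn: Dube wins 10–3.
Ahmed vs Hoang: 2+1+2+2+2 = 9 for Ahmed, 4 for Hoang — Ahmed by 9–4.
Ahmed vs Quinn: Ahmed wins 10–3.
Hoang vs Quinn: Hoang preferred on 2+4 = 6 ballots; Quinn wins 7–6.
No candidate is winless: Dube beats Quinn; Ahmed beats Dube; Hoang beats Dube; Quinn beats Hoang. There is no Condorcet loser.

none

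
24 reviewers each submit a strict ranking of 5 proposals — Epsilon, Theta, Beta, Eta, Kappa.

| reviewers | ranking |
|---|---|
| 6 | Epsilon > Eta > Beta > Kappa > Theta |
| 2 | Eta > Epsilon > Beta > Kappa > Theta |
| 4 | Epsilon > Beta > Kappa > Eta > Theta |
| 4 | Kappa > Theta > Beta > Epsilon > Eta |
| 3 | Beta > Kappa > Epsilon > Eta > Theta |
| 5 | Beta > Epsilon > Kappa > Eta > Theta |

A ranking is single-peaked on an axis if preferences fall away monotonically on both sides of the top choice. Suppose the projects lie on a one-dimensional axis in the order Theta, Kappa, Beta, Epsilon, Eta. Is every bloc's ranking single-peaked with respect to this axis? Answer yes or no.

yes

Axis positions: Theta=1, Kappa=2, Beta=3, Epsilon=4, Eta=5.
Bloc 1 (peak Epsilon at position 4): ranking walks positions 4-5-3-2-1, expanding outward from the peak — single-peaked.
Bloc 2 (peak Eta at position 5): ranking walks positions 5-4-3-2-1, expanding outward from the peak — single-peaked.
Bloc 3 (peak Epsilon at position 4): ranking walks positions 4-3-2-5-1, expanding outward from the peak — single-peaked.
Bloc 4 (peak Kappa at position 2): ranking walks positions 2-1-3-4-5, expanding outward from the peak — single-peaked.
Bloc 5 (peak Beta at position 3): ranking walks positions 3-2-4-5-1, expanding outward from the peak — single-peaked.
Bloc 6 (peak Beta at position 3): ranking walks positions 3-4-2-5-1, expanding outward from the peak — single-peaked.
Every ranking is single-peaked on this axis.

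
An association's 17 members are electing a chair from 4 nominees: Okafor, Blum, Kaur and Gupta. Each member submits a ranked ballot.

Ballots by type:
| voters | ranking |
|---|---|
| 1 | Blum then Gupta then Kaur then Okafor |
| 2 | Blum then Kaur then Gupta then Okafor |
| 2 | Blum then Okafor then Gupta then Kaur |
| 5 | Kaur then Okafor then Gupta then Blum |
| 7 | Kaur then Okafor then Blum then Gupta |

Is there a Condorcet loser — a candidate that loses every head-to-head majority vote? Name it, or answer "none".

Pairwise majorities:
Okafor vs Blum: 5+7 = 12 for Okafor, 5 for Blum — Okafor by 12–5.
Okafor–Kaur: Kaur 15–2.
Okafor vs Gupta: Okafor preferred on 2+5+7 = 14 ballots; Okafor wins 14–3.
Blum vs Kaur: Kaur wins 12–5.
Blum–Gupta: Blum 12–5.
Kaur vs Gupta: Kaur, 14–3.
Only Gupta has no wins; Gupta is the Condorcet loser.

Gupta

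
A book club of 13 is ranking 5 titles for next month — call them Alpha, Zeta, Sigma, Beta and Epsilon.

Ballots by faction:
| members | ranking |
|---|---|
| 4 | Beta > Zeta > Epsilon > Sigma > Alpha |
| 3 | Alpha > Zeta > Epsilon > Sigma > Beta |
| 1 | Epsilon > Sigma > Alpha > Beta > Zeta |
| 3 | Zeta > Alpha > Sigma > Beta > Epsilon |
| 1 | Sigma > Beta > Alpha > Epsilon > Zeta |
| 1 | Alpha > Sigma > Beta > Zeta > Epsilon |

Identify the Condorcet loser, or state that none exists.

Pairwise majorities:
Alpha vs Zeta: Zeta wins 7–6.
Alpha vs Sigma: Alpha is ranked higher on 3+3+1 = 7 ballots, Sigma on 6. Alpha wins 7–6.
Alpha vs Beta: Alpha is ranked higher on 3+1+3+1 = 8 ballots, Beta on 5. Alpha wins 8–5.
Alpha vs Epsilon: Alpha preferred on 3+3+1+1 = 8 ballots; Alpha wins 8–5.
Zeta vs Sigma: Zeta is ranked higher on 4+3+3 = 10 ballots, Sigma on 3. Zeta wins 10–3.
Zeta vs Beta: 6 to 7, Beta.
Zeta vs Epsilon: 4+3+3+1 = 11 for Zeta, 2 for Epsilon — Zeta by 11–2.
Sigma vs Beta: 9 to 4, Sigma.
Sigma vs Epsilon: Epsilon wins 8–5.
Beta vs Epsilon: Beta, 9–4.
No book is winless: Alpha beats Sigma; Zeta beats Alpha; Sigma beats Beta; Beta beats Zeta; Epsilon beats Sigma. There is no Condorcet loser.

none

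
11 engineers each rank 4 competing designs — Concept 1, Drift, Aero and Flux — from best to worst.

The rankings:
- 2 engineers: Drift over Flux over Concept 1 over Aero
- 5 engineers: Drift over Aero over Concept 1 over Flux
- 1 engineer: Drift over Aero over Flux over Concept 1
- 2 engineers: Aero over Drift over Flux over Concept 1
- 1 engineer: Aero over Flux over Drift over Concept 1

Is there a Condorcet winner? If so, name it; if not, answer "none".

Pairwise majorities:
Concept 1 vs Drift: Drift, 11–0.
Concept 1 vs Aero: Aero wins 9–2.
Concept 1 vs Flux: Flux wins 6–5.
Drift–Aero: Drift 8–3.
Drift vs Flux: Drift wins 10–1.
Aero vs Flux: Aero, 9–2.
Drift defeats every rival head-to-head and is the Condorcet winner.

Drift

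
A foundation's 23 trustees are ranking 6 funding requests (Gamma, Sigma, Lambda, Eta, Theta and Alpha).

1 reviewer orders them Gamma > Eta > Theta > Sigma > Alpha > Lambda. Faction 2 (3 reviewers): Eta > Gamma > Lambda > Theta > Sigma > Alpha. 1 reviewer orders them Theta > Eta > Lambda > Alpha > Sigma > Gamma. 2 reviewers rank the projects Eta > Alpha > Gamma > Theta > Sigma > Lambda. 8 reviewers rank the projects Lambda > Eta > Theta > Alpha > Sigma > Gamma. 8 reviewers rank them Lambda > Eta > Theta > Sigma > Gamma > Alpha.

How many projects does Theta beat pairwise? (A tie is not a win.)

Theta against each rival (23 reviewers):
Theta vs Gamma: Theta is ranked higher on 1+8+8 = 17 ballots, Gamma on 6. Theta wins 17–6.
Theta vs Sigma: Theta wins 23–0.
Theta–Lambda: Lambda 19–4.
Theta vs Eta: Eta wins 22–1.
Theta vs Alpha: Theta wins 21–2.
Theta beats Gamma, Sigma, Alpha; loses to Lambda, Eta — 3 pairwise wins.

3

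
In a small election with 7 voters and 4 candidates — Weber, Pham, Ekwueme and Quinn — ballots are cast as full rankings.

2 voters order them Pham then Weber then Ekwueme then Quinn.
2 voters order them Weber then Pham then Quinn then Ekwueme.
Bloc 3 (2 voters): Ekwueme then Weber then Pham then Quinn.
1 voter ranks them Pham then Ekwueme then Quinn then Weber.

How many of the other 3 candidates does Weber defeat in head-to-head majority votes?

3

Weber against each rival (7 voters):
Weber vs Pham: Weber is ranked higher on 2+2 = 4 ballots, Pham on 3. Weber wins 4–3.
Weber vs Ekwueme: Weber wins 4–3.
Weber vs Quinn: 6 to 1, Weber.
Weber beats Pham, Ekwueme, Quinn — 3 pairwise wins.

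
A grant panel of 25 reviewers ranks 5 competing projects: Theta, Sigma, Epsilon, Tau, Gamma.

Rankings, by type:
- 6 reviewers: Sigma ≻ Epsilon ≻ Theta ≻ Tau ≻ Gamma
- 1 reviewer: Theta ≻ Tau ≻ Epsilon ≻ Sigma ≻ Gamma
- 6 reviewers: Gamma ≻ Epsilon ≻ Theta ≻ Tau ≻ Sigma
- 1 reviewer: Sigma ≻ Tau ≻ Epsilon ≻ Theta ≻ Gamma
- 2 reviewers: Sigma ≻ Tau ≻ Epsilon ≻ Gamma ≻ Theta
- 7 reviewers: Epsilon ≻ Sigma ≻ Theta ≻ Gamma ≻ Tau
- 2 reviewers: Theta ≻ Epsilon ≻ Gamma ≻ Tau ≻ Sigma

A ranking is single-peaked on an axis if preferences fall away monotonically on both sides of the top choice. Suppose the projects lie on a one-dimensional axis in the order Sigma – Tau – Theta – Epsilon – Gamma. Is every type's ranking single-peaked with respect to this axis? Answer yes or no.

Axis positions: Sigma=1, Tau=2, Theta=3, Epsilon=4, Gamma=5.
Type 1: ranking walks positions 1-4-3-2-5; Epsilon is ranked above Tau even though Tau lies between Epsilon and the peak Sigma on the axis — preferences dip and rise again. Not single-peaked.
Type 2 (peak Theta at position 3): ranking walks positions 3-2-4-1-5, expanding outward from the peak — single-peaked.
Type 3 (peak Gamma at position 5): ranking walks positions 5-4-3-2-1, expanding outward from the peak — single-peaked.
Type 4: ranking walks positions 1-2-4-3-5; Epsilon is ranked above Theta even though Theta lies between Epsilon and the peak Sigma on the axis — preferences dip and rise again. Not single-peaked.
Type 5: ranking walks positions 1-2-4-5-3; Epsilon is ranked above Theta even though Theta lies between Epsilon and the peak Sigma on the axis — preferences dip and rise again. Not single-peaked.
Type 6: ranking walks positions 4-1-3-5-2; Sigma is ranked above Theta even though Theta lies between Sigma and the peak Epsilon on the axis — preferences dip and rise again. Not single-peaked.
Type 7 (peak Theta at position 3): ranking walks positions 3-4-5-2-1, expanding outward from the peak — single-peaked.
Type 1 violates single-peakedness, so the profile is not single-peaked on this axis.

no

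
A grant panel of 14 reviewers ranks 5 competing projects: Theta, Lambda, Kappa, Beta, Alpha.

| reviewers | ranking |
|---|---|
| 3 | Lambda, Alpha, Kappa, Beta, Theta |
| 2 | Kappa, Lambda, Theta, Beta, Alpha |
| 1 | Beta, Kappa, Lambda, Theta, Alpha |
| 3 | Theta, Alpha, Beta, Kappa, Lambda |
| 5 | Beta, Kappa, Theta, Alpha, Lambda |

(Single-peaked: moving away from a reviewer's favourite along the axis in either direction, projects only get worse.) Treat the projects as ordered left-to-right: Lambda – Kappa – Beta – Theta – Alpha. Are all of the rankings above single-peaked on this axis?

Axis positions: Lambda=1, Kappa=2, Beta=3, Theta=4, Alpha=5.
Bloc 1: ranking walks positions 1-5-2-3-4; Alpha is ranked above Kappa even though Kappa lies between Alpha and the peak Lambda on the axis — preferences dip and rise again. Not single-peaked.
Bloc 2: ranking walks positions 2-1-4-3-5; Theta is ranked above Beta even though Beta lies between Theta and the peak Kappa on the axis — preferences dip and rise again. Not single-peaked.
Bloc 3 (peak Beta at position 3): ranking walks positions 3-2-1-4-5, expanding outward from the peak — single-peaked.
Bloc 4 (peak Theta at position 4): ranking walks positions 4-5-3-2-1, expanding outward from the peak — single-peaked.
Bloc 5 (peak Beta at position 3): ranking walks positions 3-2-4-5-1, expanding outward from the peak — single-peaked.
Bloc 1 violates single-peakedness, so the profile is not single-peaked on this axis.

no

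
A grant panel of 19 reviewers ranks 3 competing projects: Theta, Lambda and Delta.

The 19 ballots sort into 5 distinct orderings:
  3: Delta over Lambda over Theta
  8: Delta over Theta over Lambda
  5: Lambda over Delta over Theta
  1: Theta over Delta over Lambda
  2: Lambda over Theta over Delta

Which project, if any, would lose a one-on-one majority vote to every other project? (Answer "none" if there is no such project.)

Theta

Pairwise majorities:
Theta vs Lambda: Lambda, 10–9.
Theta vs Delta: Delta wins 16–3.
Lambda vs Delta: 5+2 = 7 for Lambda, 12 for Delta — Delta by 12–7.
Theta is beaten in every head-to-head and is the Condorcet loser.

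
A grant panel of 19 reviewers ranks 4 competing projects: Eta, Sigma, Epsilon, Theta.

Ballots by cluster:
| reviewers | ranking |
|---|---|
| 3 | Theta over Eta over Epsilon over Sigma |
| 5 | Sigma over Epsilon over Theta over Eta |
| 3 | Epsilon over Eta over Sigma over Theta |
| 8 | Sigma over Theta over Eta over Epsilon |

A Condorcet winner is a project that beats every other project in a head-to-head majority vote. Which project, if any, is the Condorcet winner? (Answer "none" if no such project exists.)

Sigma

Check each pair by majority over 19 ballots:
Eta vs Sigma: Eta is ranked higher on 3+3 = 6 ballots, Sigma on 13. Sigma wins 13–6.
Eta vs Epsilon: Eta preferred on 3+8 = 11 ballots; Eta wins 11–8.
Eta vs Theta: 3 for Eta, 16 for Theta — Theta by 16–3.
Sigma vs Epsilon: Sigma preferred on 5+8 = 13 ballots; Sigma wins 13–6.
Sigma vs Theta: Sigma preferred on 5+3+8 = 16 ballots; Sigma wins 16–3.
Epsilon vs Theta: Epsilon is ranked higher on 5+3 = 8 ballots, Theta on 11. Theta wins 11–8.
Sigma defeats every rival head-to-head and is the Condorcet winner.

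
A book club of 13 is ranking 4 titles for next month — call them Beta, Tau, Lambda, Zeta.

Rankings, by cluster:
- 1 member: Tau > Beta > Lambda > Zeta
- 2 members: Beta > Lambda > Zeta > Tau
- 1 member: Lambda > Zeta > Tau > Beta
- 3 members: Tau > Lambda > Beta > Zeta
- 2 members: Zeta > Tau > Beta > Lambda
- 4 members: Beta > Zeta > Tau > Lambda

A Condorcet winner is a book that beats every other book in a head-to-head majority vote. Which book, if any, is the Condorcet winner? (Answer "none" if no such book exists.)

none

Check each pair by majority over 13 ballots:
Beta vs Tau: Beta is ranked higher on 2+4 = 6 ballots, Tau on 7. Tau wins 7–6.
Beta vs Lambda: Beta, 9–4.
Beta vs Zeta: 1+2+3+4 = 10 for Beta, 3 for Zeta — Beta by 10–3.
Tau vs Lambda: Tau is ranked higher on 1+3+2+4 = 10 ballots, Lambda on 3. Tau wins 10–3.
Tau vs Zeta: 4 to 9, Zeta.
Lambda vs Zeta: Lambda preferred on 1+2+1+3 = 7 ballots; Lambda wins 7–6.
No book is unbeaten: Beta loses to Tau; Tau loses to Zeta; Lambda loses to Beta; Zeta loses to Beta. In particular Beta beats Zeta beats Tau beats Beta is a majority cycle — no Condorcet winner exists.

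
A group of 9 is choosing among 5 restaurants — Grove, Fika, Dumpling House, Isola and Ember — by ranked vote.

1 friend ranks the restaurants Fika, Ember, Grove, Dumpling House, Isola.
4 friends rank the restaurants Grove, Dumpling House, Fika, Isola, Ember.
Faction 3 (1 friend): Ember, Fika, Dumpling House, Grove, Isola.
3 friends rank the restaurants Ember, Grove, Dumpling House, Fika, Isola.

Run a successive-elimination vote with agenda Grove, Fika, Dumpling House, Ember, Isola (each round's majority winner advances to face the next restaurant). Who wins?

Round 1: Grove vs Fika — 7–2, Grove advances.
Round 2: Grove vs Dumpling House — 8–1, Grove advances.
Round 3: Grove vs Ember — 4–5, Ember advances.
Round 4: Ember vs Isola — 5–4, Ember advances.
Ember survives the agenda.

Ember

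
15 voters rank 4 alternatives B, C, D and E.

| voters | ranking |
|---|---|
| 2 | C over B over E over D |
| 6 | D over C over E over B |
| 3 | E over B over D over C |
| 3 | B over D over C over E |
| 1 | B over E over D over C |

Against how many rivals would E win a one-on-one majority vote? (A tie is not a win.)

1

E against each rival (15 voters):
E vs B: E is ranked higher on 6+3 = 9 ballots, B on 6. E wins 9–6.
E vs C: E is ranked higher on 3+1 = 4 ballots, C on 11. C wins 11–4.
E vs D: E preferred on 2+3+1 = 6 ballots; D wins 9–6.
E beats B; loses to C, D — 1 pairwise win.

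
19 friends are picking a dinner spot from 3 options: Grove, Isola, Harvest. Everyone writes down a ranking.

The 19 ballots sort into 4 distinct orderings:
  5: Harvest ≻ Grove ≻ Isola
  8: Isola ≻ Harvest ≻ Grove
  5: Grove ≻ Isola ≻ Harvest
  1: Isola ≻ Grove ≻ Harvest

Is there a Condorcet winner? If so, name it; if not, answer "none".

Head-to-head results (19 friends):
Grove vs Isola: 5+5 = 10 for Grove, 9 for Isola — Grove by 10–9.
Grove vs Harvest: Grove preferred on 5+1 = 6 ballots; Harvest wins 13–6.
Isola vs Harvest: Isola is ranked higher on 8+5+1 = 14 ballots, Harvest on 5. Isola wins 14–5.
Each restaurant drops at least one matchup (Grove loses to Harvest; Isola loses to Grove; Harvest loses to Isola); the cycle Grove beats Isola beats Harvest beats Grove rules out a Condorcet winner.

none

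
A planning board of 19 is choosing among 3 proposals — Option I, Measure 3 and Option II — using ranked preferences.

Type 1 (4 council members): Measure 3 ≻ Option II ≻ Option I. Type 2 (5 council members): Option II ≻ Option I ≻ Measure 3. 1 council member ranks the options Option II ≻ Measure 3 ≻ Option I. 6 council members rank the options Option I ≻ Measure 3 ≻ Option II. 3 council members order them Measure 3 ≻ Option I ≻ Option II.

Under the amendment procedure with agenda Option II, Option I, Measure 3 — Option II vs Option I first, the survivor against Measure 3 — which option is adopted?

Round 1: Option II vs Option I — 10–9, Option II advances.
Round 2: Option II vs Measure 3 — 6–13, Measure 3 advances.
The agenda winner is Measure 3.

Measure 3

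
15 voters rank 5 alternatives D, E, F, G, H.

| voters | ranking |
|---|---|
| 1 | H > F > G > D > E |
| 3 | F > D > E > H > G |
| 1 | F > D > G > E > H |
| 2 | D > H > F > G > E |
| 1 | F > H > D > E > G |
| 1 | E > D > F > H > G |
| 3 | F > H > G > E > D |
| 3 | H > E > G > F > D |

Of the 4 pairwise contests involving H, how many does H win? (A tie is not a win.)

H against each rival (15 voters):
H vs D: H wins 8–7.
H vs E: H preferred on 1+2+1+3+3 = 10 ballots; H wins 10–5.
H–F: F 9–6.
H vs G: 14 for H, 1 for G — H by 14–1.
H beats D, E, G; loses to F — 3 pairwise wins.

3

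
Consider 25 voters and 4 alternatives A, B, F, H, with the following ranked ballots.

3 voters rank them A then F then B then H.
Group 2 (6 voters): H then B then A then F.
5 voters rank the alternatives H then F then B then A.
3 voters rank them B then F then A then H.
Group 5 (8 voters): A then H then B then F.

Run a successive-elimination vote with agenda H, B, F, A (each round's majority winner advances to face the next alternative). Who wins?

A

Round 1: H vs B — 19–6, H advances.
Round 2: H vs F — 19–6, H advances.
Round 3: H vs A — 11–14, A advances.
The agenda winner is A.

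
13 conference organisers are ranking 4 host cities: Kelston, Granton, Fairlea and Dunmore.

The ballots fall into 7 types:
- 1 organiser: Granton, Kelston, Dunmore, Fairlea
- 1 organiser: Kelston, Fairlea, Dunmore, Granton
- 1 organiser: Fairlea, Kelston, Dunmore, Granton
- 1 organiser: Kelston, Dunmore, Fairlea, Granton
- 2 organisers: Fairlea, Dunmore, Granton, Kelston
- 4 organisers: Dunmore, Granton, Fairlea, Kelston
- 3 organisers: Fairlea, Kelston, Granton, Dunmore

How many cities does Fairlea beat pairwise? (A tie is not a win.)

3

Fairlea against each rival (13 organisers):
Fairlea vs Kelston: Fairlea, 10–3.
Fairlea vs Granton: Fairlea is ranked higher on 1+1+1+2+3 = 8 ballots, Granton on 5. Fairlea wins 8–5.
Fairlea vs Dunmore: Fairlea preferred on 1+1+2+3 = 7 ballots; Fairlea wins 7–6.
Fairlea beats Kelston, Granton, Dunmore — 3 pairwise wins.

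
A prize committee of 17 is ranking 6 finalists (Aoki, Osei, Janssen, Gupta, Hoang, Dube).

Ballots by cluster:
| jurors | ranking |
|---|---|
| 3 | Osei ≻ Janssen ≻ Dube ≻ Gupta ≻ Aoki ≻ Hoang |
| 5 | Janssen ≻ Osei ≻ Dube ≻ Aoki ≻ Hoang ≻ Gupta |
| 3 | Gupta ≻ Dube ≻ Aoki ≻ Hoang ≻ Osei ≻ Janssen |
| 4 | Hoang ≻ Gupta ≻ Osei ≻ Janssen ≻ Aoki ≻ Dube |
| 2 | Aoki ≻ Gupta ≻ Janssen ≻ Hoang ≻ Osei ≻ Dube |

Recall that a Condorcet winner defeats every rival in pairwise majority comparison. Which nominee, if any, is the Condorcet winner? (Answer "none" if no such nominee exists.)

none

Check each pair by majority over 17 ballots:
Aoki vs Osei: Aoki preferred on 3+2 = 5 ballots; Osei wins 12–5.
Aoki vs Janssen: Aoki preferred on 3+2 = 5 ballots; Janssen wins 12–5.
Aoki vs Gupta: 7 to 10, Gupta.
Aoki vs Hoang: Aoki is ranked higher on 3+5+3+2 = 13 ballots, Hoang on 4. Aoki wins 13–4.
Aoki vs Dube: Aoki is ranked higher on 4+2 = 6 ballots, Dube on 11. Dube wins 11–6.
Osei vs Janssen: Osei is ranked higher on 3+3+4 = 10 ballots, Janssen on 7. Osei wins 10–7.
Osei vs Gupta: 8 to 9, Gupta.
Osei vs Hoang: 8 to 9, Hoang.
Osei vs Dube: Osei is ranked higher on 3+5+4+2 = 14 ballots, Dube on 3. Osei wins 14–3.
Janssen vs Gupta: Janssen preferred on 3+5 = 8 ballots; Gupta wins 9–8.
Janssen vs Hoang: Janssen is ranked higher on 3+5+2 = 10 ballots, Hoang on 7. Janssen wins 10–7.
Janssen vs Dube: Janssen preferred on 3+5+4+2 = 14 ballots; Janssen wins 14–3.
Gupta vs Hoang: Gupta is ranked higher on 3+3+2 = 8 ballots, Hoang on 9. Hoang wins 9–8.
Gupta vs Dube: Gupta preferred on 3+4+2 = 9 ballots; Gupta wins 9–8.
Hoang vs Dube: 6 to 11, Dube.
No nominee is unbeaten: Aoki loses to Osei; Osei loses to Gupta; Janssen loses to Osei; Gupta loses to Hoang; Hoang loses to Aoki; Dube loses to Osei. In particular Aoki > Hoang > Osei > Aoki is a majority cycle — no Condorcet winner exists.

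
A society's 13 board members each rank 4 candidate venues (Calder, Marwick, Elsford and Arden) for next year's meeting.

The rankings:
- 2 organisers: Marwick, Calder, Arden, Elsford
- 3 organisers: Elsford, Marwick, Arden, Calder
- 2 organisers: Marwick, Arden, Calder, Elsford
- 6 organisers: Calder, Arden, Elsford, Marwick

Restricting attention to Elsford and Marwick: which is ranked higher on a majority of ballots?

Elsford

Ballots ranking Elsford above Marwick: 3 + 6 = 9.
Ballots ranking Marwick above Elsford: 13 − 9 = 4.
Elsford wins the head-to-head 9–4.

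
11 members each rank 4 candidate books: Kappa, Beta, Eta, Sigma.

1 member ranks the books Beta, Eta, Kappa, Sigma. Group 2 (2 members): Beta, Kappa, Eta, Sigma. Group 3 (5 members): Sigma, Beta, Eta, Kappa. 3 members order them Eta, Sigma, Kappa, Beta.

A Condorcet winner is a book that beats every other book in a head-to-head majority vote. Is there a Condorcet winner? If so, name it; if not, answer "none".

none

Head-to-head results (11 members):
Kappa–Beta: Beta 8–3.
Kappa vs Eta: Eta wins 9–2.
Kappa vs Sigma: Sigma, 8–3.
Beta–Eta: Beta 8–3.
Beta vs Sigma: Sigma, 8–3.
Eta–Sigma: Eta 6–5.
Every book loses at least once (Kappa loses to Beta; Beta loses to Sigma; Eta loses to Beta; Sigma loses to Eta). The majority relation contains the cycle Beta beats Eta beats Sigma beats Beta, so there is no Condorcet winner.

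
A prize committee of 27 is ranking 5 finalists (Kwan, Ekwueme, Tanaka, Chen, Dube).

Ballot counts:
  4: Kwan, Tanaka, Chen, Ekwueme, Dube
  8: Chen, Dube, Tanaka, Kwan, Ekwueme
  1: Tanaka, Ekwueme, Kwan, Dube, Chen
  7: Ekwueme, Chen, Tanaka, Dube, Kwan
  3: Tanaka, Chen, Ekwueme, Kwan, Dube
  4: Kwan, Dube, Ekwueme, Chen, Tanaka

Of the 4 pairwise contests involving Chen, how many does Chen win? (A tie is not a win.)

Chen against each rival (27 jurors):
Chen vs Kwan: Chen, 18–9.
Chen vs Ekwueme: 4+8+3 = 15 for Chen, 12 for Ekwueme — Chen by 15–12.
Chen vs Tanaka: Chen, 19–8.
Chen vs Dube: Chen wins 22–5.
Chen beats Kwan, Ekwueme, Tanaka, Dube — 4 pairwise wins.

4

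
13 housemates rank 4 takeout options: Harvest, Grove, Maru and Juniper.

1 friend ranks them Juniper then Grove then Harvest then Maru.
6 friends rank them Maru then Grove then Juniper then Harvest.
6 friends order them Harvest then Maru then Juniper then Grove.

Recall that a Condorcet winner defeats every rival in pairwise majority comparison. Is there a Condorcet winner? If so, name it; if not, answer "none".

none

Check each pair by majority over 13 ballots:
Harvest vs Grove: 6 for Harvest, 7 for Grove — Grove by 7–6.
Harvest vs Maru: Harvest, 7–6.
Harvest vs Juniper: Juniper wins 7–6.
Grove vs Maru: Maru wins 12–1.
Grove vs Juniper: Juniper, 7–6.
Maru vs Juniper: Maru is ranked higher on 6+6 = 12 ballots, Juniper on 1. Maru wins 12–1.
No restaurant is unbeaten: Harvest loses to Grove; Grove loses to Maru; Maru loses to Harvest; Juniper loses to Maru. In particular Harvest beats Maru beats Grove beats Harvest is a majority cycle — no Condorcet winner exists.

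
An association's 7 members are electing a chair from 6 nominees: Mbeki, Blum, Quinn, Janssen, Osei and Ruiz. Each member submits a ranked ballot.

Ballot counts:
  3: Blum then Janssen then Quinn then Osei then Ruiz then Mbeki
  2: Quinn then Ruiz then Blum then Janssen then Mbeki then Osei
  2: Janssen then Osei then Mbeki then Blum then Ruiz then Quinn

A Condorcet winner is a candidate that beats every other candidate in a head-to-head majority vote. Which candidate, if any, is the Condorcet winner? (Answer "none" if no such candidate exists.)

Pairwise majorities:
Mbeki vs Blum: Blum, 5–2.
Mbeki vs Quinn: Quinn, 5–2.
Mbeki–Janssen: Janssen 7–0.
Mbeki vs Osei: Osei, 5–2.
Mbeki vs Ruiz: Ruiz, 5–2.
Blum–Quinn: Blum 5–2.
Blum vs Janssen: Blum, 5–2.
Blum vs Osei: Blum wins 5–2.
Blum vs Ruiz: Blum, 5–2.
Quinn vs Janssen: Janssen, 5–2.
Quinn–Osei: Quinn 5–2.
Quinn vs Ruiz: Quinn wins 5–2.
Janssen vs Osei: Janssen, 7–0.
Janssen–Ruiz: Janssen 5–2.
Osei vs Ruiz: Osei wins 5–2.
Blum wins every pairwise contest, so Blum is the Condorcet winner.

Blum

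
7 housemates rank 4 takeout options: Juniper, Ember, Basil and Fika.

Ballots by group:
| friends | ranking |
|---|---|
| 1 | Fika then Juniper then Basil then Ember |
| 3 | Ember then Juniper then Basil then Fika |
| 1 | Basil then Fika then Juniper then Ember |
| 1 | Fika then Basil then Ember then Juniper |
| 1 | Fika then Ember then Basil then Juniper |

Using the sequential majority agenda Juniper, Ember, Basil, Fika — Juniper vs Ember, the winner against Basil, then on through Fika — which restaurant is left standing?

Fika

Round 1: Juniper vs Ember — 2–5, Ember advances.
Round 2: Ember vs Basil — 4–3, Ember advances.
Round 3: Ember vs Fika — 3–4, Fika advances.
Fika survives the agenda.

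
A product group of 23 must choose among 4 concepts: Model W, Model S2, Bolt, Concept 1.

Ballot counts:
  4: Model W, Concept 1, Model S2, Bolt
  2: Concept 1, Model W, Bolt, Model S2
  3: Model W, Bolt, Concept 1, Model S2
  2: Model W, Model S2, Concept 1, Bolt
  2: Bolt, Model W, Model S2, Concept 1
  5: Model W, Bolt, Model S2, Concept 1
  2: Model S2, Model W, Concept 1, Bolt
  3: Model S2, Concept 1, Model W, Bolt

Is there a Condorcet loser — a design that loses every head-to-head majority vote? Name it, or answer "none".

none

Head-to-head results (23 engineers):
Model W vs Model S2: Model W wins 18–5.
Model W–Bolt: Model W 21–2.
Model W vs Concept 1: Model W preferred on 4+3+2+2+5+2 = 18 ballots; Model W wins 18–5.
Model S2 vs Bolt: 11 to 12, Bolt.
Model S2 vs Concept 1: Model S2, 14–9.
Bolt vs Concept 1: 3+2+5 = 10 for Bolt, 13 for Concept 1 — Concept 1 by 13–10.
Each design has at least one pairwise win (Model W beats Model S2; Model S2 beats Concept 1; Bolt beats Model S2; Concept 1 beats Bolt) — no Condorcet loser.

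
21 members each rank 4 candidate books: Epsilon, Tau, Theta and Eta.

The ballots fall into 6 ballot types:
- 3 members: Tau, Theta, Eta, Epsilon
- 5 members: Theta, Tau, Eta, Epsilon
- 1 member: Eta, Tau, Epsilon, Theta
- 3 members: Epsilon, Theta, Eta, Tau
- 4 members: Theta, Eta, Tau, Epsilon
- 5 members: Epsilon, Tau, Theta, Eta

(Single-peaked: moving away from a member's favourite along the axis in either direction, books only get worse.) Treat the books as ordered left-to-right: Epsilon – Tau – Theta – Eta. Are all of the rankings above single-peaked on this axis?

Axis positions: Epsilon=1, Tau=2, Theta=3, Eta=4.
Ballot type 1 (peak Tau at position 2): ranking walks positions 2-3-4-1, expanding outward from the peak — single-peaked.
Ballot type 2 (peak Theta at position 3): ranking walks positions 3-2-4-1, expanding outward from the peak — single-peaked.
Ballot type 3: ranking walks positions 4-2-1-3; Tau is ranked above Theta even though Theta lies between Tau and the peak Eta on the axis — preferences dip and rise again. Not single-peaked.
Ballot type 4: ranking walks positions 1-3-4-2; Theta is ranked above Tau even though Tau lies between Theta and the peak Epsilon on the axis — preferences dip and rise again. Not single-peaked.
Ballot type 5 (peak Theta at position 3): ranking walks positions 3-4-2-1, expanding outward from the peak — single-peaked.
Ballot type 6 (peak Epsilon at position 1): ranking walks positions 1-2-3-4, expanding outward from the peak — single-peaked.
Ballot type 3 violates single-peakedness, so the profile is not single-peaked on this axis.

no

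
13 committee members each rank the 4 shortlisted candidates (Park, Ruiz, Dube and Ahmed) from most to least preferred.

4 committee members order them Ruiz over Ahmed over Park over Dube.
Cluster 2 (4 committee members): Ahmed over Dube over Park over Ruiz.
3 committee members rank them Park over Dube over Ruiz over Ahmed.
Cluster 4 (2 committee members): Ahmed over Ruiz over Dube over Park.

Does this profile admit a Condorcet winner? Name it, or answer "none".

Head-to-head results (13 committee members):
Park vs Ruiz: 7 to 6, Park.
Park vs Dube: 4+3 = 7 for Park, 6 for Dube — Park by 7–6.
Park vs Ahmed: Park is ranked higher on 3 ballots, Ahmed on 10. Ahmed wins 10–3.
Ruiz vs Dube: Ruiz is ranked higher on 4+2 = 6 ballots, Dube on 7. Dube wins 7–6.
Ruiz vs Ahmed: Ruiz preferred on 4+3 = 7 ballots; Ruiz wins 7–6.
Dube vs Ahmed: 3 to 10, Ahmed.
No candidate is unbeaten: Park loses to Ahmed; Ruiz loses to Park; Dube loses to Park; Ahmed loses to Ruiz. In particular Park > Ruiz > Ahmed > Park is a majority cycle — no Condorcet winner exists.

none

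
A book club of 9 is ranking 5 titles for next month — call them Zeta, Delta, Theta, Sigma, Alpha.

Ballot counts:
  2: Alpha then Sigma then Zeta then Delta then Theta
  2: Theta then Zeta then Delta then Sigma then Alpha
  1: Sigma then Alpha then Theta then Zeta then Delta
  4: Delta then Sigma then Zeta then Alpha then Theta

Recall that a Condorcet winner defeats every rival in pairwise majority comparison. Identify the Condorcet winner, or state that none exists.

none

Check each pair by majority over 9 ballots:
Zeta vs Delta: Zeta wins 5–4.
Zeta–Theta: Zeta 6–3.
Zeta vs Sigma: Sigma wins 7–2.
Zeta vs Alpha: Zeta, 6–3.
Delta vs Theta: Delta wins 6–3.
Delta–Sigma: Delta 6–3.
Delta vs Alpha: Delta wins 6–3.
Theta–Sigma: Sigma 7–2.
Theta–Alpha: Alpha 7–2.
Sigma–Alpha: Sigma 7–2.
No book is unbeaten: Zeta loses to Sigma; Delta loses to Zeta; Theta loses to Zeta; Sigma loses to Delta; Alpha loses to Zeta. In particular Zeta > Delta > Sigma > Zeta is a majority cycle — no Condorcet winner exists.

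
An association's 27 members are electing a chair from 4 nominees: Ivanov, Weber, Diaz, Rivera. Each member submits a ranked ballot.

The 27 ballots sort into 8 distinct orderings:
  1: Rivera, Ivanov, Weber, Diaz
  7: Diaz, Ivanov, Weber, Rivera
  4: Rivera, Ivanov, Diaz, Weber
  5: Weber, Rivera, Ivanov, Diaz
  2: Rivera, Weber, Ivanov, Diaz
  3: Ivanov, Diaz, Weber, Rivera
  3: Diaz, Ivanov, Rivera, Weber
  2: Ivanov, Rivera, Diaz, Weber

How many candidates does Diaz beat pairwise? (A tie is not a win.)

Diaz against each rival (27 voters):
Diaz–Ivanov: Ivanov 17–10.
Diaz vs Weber: 19 to 8, Diaz.
Diaz–Rivera: Rivera 14–13.
Diaz beats Weber; loses to Ivanov, Rivera — 1 pairwise win.

1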